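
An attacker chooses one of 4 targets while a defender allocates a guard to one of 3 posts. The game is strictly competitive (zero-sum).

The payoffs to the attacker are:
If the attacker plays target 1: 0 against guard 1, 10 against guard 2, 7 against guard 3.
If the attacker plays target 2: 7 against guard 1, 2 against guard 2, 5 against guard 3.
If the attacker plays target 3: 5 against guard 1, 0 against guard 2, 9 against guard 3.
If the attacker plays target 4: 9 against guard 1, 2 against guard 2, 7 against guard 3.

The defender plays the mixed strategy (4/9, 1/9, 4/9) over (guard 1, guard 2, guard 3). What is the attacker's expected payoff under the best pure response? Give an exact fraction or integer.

target 1: (0)·(4/9) + (10)·(1/9) + (7)·(4/9) = 38/9.
target 2: (7)·(4/9) + (2)·(1/9) + (5)·(4/9) = 50/9.
target 3: (5)·(4/9) + (0)·(1/9) + (9)·(4/9) = 56/9.
target 4: (9)·(4/9) + (2)·(1/9) + (7)·(4/9) = 22/3.
The best pure response is target 4 with expected payoff 22/3.

22/3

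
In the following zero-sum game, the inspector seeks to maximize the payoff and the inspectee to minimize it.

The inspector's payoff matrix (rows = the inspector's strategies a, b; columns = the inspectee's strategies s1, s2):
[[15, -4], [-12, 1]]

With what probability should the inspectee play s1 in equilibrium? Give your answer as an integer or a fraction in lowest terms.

5/32

Row minima are -4 and -12, so the inspector's maximin is -4; column maxima are 15 and 1, so the inspectee's minimax is 1. These differ, so the equilibrium is in mixed strategies.
Let the inspectee play s1 with probability q. The inspector is indifferent when 15q − 4(1−q) = −12q + (1−q), giving q = 5/32.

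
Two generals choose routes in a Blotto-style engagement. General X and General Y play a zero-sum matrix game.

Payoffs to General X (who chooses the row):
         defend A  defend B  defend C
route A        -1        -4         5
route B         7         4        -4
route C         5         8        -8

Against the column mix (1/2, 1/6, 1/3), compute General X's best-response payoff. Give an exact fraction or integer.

route A: (-1)·(1/2) + (-4)·(1/6) + (5)·(1/3) = 1/2.
route B: (7)·(1/2) + (4)·(1/6) + (-4)·(1/3) = 17/6.
route C: (5)·(1/2) + (8)·(1/6) + (-8)·(1/3) = 7/6.
The best pure response is route B with expected payoff 17/6.

17/6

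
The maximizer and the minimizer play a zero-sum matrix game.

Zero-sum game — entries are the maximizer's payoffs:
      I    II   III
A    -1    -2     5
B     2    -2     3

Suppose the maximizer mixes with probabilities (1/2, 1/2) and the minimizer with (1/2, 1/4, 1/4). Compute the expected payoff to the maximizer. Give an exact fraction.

3/4

Against (1/2, 1/4, 1/4), each row's expected payoff is A: 1/4; B: 5/4.
Taking the (1/2, 1/2)-weighted average: (1/2)·(1/4) + (1/2)·(5/4) = 3/4.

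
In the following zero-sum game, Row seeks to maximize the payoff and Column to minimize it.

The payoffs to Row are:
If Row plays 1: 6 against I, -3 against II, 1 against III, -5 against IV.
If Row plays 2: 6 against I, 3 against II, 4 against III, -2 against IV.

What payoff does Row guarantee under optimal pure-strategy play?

-2

Row minima: -5, -2 → Row's maximin is -2.
Column maxima: 6, 3, 4, -2 → Column's minimax is -2.
They coincide at (2, IV), so the value is -2.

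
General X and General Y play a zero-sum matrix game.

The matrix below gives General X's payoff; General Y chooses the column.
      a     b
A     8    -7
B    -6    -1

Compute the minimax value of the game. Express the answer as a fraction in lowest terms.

Row minima are -7 and -6, so General X's maximin is -6; column maxima are 8 and -1, so General Y's minimax is -1. These differ, so the equilibrium is in mixed strategies.
Let General X play A with probability p. General Y is indifferent when 8p − 6(1−p) = −7p − (1−p), giving p = 1/4.
Let General Y play a with probability q. General X is indifferent when 8q − 7(1−q) = −6q − (1−q), giving q = 3/10.
The value is 8·(3/10) + (-7)·(7/10) = -5/2.

-5/2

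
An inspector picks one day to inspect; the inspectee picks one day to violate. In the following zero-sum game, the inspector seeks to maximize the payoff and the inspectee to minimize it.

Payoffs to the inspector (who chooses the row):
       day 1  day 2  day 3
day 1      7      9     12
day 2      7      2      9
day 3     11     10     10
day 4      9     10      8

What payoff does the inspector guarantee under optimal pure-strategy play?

Row minima: 7, 2, 10, 8 → the inspector's maximin is 10.
Column maxima: 11, 10, 12 → the inspectee's minimax is 10.
They coincide at (day 3, day 2), so the value is 10.

10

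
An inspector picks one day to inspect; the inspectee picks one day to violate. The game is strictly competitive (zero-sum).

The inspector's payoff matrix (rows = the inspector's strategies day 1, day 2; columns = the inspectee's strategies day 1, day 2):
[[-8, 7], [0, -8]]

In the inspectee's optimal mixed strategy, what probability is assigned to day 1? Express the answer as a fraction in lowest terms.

Row minima are -8 and -8, so the inspector's maximin is -8; column maxima are 0 and 7, so the inspectee's minimax is 0. These differ, so the equilibrium is in mixed strategies.
Let the inspectee play day 1 with probability q. The inspector is indifferent when −8q + 7(1−q) = −8(1−q), giving q = 15/23.

15/23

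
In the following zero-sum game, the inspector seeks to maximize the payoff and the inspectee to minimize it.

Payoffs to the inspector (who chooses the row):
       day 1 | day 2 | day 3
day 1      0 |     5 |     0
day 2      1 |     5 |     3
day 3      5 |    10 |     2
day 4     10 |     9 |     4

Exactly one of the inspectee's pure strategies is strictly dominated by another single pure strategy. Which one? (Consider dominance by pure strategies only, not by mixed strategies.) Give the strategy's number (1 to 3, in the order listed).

The inspectee prefers columns that give the inspector less. Compare day 2 with day 3: 0 < 5, 3 < 5, 2 < 10, 4 < 9.
So day 3 strictly dominates day 2 for the inspectee; day 2 is strictly dominated.

2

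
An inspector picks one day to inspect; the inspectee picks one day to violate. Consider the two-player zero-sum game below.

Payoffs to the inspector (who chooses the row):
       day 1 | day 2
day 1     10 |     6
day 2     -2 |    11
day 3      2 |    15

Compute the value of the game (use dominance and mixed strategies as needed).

138/17

Row day 2 is strictly dominated by row day 3, so the inspector never plays it.
The remaining 2×2 game on (day 1, day 3) × (day 1, day 2) has no saddle point. Let the inspector play day 1 with probability p; indifference gives 10p + 2(1−p) = 6p + 15(1−p), so p = 13/17.
Similarly the inspectee's optimal q on day 1 is 9/17, and the value is 10·(9/17) + (6)·(8/17) = 138/17.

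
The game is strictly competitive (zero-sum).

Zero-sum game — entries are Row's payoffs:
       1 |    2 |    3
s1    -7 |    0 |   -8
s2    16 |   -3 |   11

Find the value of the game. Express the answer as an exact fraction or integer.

-12/11

Column 1 is strictly dominated by 3 for Column (it gives Row more in every row).
The remaining 2×2 game on (s1, s2) × (2, 3) has no saddle point. Let Row play s1 with probability p; indifference gives −3(1−p) = −8p + 11(1−p), so p = 7/11.
Similarly Column's optimal q on 2 is 19/22, and the value is 0·(19/22) + (-8)·(3/22) = -12/11.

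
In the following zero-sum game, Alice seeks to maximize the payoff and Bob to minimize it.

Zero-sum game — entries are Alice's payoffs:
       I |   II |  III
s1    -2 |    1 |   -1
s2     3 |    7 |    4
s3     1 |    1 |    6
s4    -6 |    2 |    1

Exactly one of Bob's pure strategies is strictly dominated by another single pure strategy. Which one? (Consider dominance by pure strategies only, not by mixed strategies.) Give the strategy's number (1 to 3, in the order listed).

3

Bob prefers columns that give Alice less. Compare III with I: -2 < -1, 3 < 4, 1 < 6, -6 < 1.
So I strictly dominates III for Bob; III is strictly dominated.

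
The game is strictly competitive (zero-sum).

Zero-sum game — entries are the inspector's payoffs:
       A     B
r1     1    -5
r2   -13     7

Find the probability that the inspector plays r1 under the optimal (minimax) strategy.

10/13

Row minima are -5 and -13, so the inspector's maximin is -5; column maxima are 1 and 7, so the inspectee's minimax is 1. These differ, so the equilibrium is in mixed strategies.
Let the inspector play r1 with probability p. The inspectee is indifferent when p − 13(1−p) = −5p + 7(1−p), giving p = 10/13.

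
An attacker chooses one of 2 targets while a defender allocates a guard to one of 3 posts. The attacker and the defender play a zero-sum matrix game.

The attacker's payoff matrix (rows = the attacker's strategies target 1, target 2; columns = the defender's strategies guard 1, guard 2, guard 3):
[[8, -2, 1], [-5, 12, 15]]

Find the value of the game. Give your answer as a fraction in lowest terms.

86/27

Column guard 3 is strictly dominated by guard 2 for the defender (it gives the attacker more in every row).
The remaining 2×2 game on (target 1, target 2) × (guard 1, guard 2) has no saddle point. Let the attacker play target 1 with probability p; indifference gives 8p − 5(1−p) = −2p + 12(1−p), so p = 17/27.
Similarly the defender's optimal q on guard 1 is 14/27, and the value is 8·(14/27) + (-2)·(13/27) = 86/27.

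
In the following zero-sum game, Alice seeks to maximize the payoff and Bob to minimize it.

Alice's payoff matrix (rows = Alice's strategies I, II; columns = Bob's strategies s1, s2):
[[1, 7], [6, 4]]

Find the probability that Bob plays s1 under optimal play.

Row minima are 1 and 4, so Alice's maximin is 4; column maxima are 6 and 7, so Bob's minimax is 6. These differ, so the equilibrium is in mixed strategies.
Let Bob play s1 with probability q. Alice is indifferent when q + 7(1−q) = 6q + 4(1−q), giving q = 3/8.

3/8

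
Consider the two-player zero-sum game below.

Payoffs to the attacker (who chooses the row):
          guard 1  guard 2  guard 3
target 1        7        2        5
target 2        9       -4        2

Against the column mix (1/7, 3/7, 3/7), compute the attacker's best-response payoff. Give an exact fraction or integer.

4

target 1: (7)·(1/7) + (2)·(3/7) + (5)·(3/7) = 4.
target 2: (9)·(1/7) + (-4)·(3/7) + (2)·(3/7) = 3/7.
The best pure response is target 1 with expected payoff 4.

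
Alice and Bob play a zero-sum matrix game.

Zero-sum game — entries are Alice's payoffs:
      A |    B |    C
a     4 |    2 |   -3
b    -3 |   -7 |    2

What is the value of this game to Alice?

-17/14

Column A is strictly dominated by B for Bob (it gives Alice more in every row).
The remaining 2×2 game on (a, b) × (B, C) has no saddle point. Let Alice play a with probability p; indifference gives 2p − 7(1−p) = −3p + 2(1−p), so p = 9/14.
Similarly Bob's optimal q on B is 5/14, and the value is 2·(5/14) + (-3)·(9/14) = -17/14.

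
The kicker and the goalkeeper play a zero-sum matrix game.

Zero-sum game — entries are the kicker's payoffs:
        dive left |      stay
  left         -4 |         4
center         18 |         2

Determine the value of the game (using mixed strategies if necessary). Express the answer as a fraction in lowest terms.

Row minima are -4 and 2, so the kicker's maximin is 2; column maxima are 18 and 4, so the goalkeeper's minimax is 4. These differ, so the equilibrium is in mixed strategies.
Let the kicker play left with probability p. The goalkeeper is indifferent when −4p + 18(1−p) = 4p + 2(1−p), giving p = 2/3.
Let the goalkeeper play dive left with probability q. The kicker is indifferent when −4q + 4(1−q) = 18q + 2(1−q), giving q = 1/12.
The value is -4·(1/12) + (4)·(11/12) = 10/3.

10/3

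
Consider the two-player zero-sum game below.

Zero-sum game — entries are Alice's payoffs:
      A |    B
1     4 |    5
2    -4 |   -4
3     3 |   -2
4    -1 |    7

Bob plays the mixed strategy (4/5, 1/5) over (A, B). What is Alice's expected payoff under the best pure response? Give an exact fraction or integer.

21/5

1: (4)·(4/5) + (5)·(1/5) = 21/5.
2: (-4)·(4/5) + (-4)·(1/5) = -4.
3: (3)·(4/5) + (-2)·(1/5) = 2.
4: (-1)·(4/5) + (7)·(1/5) = 3/5.
The best pure response is 1 with expected payoff 21/5.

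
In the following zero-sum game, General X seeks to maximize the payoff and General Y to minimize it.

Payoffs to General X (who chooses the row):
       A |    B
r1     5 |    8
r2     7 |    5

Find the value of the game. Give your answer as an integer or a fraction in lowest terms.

Row minima are 5 and 5, so General X's maximin is 5; column maxima are 7 and 8, so General Y's minimax is 7. These differ, so the equilibrium is in mixed strategies.
Let General X play r1 with probability p. General Y is indifferent when 5p + 7(1−p) = 8p + 5(1−p), giving p = 2/5.
Let General Y play A with probability q. General X is indifferent when 5q + 8(1−q) = 7q + 5(1−q), giving q = 3/5.
The value is 5·(3/5) + (8)·(2/5) = 31/5.

31/5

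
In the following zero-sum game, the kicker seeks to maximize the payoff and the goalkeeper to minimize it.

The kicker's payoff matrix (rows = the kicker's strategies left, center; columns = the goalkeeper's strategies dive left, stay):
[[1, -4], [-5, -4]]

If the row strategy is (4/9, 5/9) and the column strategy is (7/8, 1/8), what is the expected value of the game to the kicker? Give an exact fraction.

Against (7/8, 1/8), each row's expected payoff is left: 3/8; center: -39/8.
Taking the (4/9, 5/9)-weighted average: (4/9)·(3/8) + (5/9)·(-39/8) = -61/24.

-61/24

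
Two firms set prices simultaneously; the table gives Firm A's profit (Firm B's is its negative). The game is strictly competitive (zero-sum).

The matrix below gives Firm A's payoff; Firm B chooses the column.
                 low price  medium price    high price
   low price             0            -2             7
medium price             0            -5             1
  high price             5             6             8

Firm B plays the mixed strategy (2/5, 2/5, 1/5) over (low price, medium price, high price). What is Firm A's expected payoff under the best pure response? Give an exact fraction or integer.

low price: (0)·(2/5) + (-2)·(2/5) + (7)·(1/5) = 3/5.
medium price: (0)·(2/5) + (-5)·(2/5) + (1)·(1/5) = -9/5.
high price: (5)·(2/5) + (6)·(2/5) + (8)·(1/5) = 6.
The best pure response is high price with expected payoff 6.

6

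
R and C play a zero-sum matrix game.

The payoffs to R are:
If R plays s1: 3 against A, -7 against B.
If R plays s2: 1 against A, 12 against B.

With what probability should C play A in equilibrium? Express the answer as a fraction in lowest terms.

19/21

Row minima are -7 and 1, so R's maximin is 1; column maxima are 3 and 12, so C's minimax is 3. These differ, so the equilibrium is in mixed strategies.
Let C play A with probability q. R is indifferent when 3q − 7(1−q) = q + 12(1−q), giving q = 19/21.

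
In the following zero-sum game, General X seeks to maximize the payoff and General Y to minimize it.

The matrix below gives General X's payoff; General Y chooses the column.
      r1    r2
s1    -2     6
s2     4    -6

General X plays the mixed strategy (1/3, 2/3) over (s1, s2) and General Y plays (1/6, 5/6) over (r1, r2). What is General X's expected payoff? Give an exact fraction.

-4/3

Against (1/6, 5/6), each row's expected payoff is s1: 14/3; s2: -13/3.
Taking the (1/3, 2/3)-weighted average: (1/3)·(14/3) + (2/3)·(-13/3) = -4/3.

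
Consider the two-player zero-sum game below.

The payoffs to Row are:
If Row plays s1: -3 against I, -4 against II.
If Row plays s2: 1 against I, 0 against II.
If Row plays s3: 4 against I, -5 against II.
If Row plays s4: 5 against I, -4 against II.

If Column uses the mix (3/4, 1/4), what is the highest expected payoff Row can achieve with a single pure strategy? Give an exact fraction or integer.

11/4

s1: (-3)·(3/4) + (-4)·(1/4) = -13/4.
s2: (1)·(3/4) + (0)·(1/4) = 3/4.
s3: (4)·(3/4) + (-5)·(1/4) = 7/4.
s4: (5)·(3/4) + (-4)·(1/4) = 11/4.
The best pure response is s4 with expected payoff 11/4.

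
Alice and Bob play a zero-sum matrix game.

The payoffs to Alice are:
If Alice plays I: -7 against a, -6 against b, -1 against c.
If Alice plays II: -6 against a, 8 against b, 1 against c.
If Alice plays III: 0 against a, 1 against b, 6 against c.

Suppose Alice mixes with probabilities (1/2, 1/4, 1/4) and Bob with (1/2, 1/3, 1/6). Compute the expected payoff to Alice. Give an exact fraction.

-61/24

Against (1/2, 1/3, 1/6), each row's expected payoff is I: -17/3; II: -1/6; III: 4/3.
Taking the (1/2, 1/4, 1/4)-weighted average: (1/2)·(-17/3) + (1/4)·(-1/6) + (1/4)·(4/3) = -61/24.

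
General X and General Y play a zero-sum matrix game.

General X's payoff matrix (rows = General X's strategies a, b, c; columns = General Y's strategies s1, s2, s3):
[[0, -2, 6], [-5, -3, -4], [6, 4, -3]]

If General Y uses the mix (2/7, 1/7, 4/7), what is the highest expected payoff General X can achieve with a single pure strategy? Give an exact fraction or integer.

22/7

a: (0)·(2/7) + (-2)·(1/7) + (6)·(4/7) = 22/7.
b: (-5)·(2/7) + (-3)·(1/7) + (-4)·(4/7) = -29/7.
c: (6)·(2/7) + (4)·(1/7) + (-3)·(4/7) = 4/7.
The best pure response is a with expected payoff 22/7.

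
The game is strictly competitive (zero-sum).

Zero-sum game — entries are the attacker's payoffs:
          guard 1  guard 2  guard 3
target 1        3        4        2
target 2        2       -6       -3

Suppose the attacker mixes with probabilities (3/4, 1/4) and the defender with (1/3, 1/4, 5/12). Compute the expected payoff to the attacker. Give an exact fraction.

77/48

Against (1/3, 1/4, 5/12), each row's expected payoff is target 1: 17/6; target 2: -25/12.
Taking the (3/4, 1/4)-weighted average: (3/4)·(17/6) + (1/4)·(-25/12) = 77/48.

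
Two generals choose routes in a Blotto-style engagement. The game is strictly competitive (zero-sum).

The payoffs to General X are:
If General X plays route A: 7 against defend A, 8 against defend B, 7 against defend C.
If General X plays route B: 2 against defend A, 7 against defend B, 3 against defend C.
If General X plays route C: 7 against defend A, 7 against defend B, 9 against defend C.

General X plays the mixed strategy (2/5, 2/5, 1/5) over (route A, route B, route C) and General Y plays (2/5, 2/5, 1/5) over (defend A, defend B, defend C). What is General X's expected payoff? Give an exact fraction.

Against (2/5, 2/5, 1/5), each row's expected payoff is route A: 37/5; route B: 21/5; route C: 37/5.
Taking the (2/5, 2/5, 1/5)-weighted average: (2/5)·(37/5) + (2/5)·(21/5) + (1/5)·(37/5) = 153/25.

153/25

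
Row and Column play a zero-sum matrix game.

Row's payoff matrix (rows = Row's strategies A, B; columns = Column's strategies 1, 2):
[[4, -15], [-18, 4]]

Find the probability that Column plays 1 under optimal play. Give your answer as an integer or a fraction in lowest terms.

19/41

Row minima are -15 and -18, so Row's maximin is -15; column maxima are 4 and 4, so Column's minimax is 4. These differ, so the equilibrium is in mixed strategies.
Let Column play 1 with probability q. Row is indifferent when 4q − 15(1−q) = −18q + 4(1−q), giving q = 19/41.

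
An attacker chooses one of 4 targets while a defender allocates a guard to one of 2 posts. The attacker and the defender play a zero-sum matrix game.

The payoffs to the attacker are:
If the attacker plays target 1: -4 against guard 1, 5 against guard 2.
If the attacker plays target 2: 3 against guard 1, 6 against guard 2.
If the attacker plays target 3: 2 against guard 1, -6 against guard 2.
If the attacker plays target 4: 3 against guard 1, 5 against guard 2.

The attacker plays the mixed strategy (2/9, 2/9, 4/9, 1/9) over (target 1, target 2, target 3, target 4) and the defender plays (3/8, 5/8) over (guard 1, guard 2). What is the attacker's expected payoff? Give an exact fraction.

7/12

Against (3/8, 5/8), each row's expected payoff is target 1: 13/8; target 2: 39/8; target 3: -3; target 4: 17/4.
Taking the (2/9, 2/9, 4/9, 1/9)-weighted average: (2/9)·(13/8) + (2/9)·(39/8) + (4/9)·(-3) + (1/9)·(17/4) = 7/12.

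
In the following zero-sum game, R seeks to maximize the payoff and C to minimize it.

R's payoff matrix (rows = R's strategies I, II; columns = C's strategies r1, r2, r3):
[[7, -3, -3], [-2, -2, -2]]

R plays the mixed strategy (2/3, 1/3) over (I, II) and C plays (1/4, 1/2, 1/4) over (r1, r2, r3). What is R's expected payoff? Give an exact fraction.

-1

Against (1/4, 1/2, 1/4), each row's expected payoff is I: -1/2; II: -2.
Taking the (2/3, 1/3)-weighted average: (2/3)·(-1/2) + (1/3)·(-2) = -1.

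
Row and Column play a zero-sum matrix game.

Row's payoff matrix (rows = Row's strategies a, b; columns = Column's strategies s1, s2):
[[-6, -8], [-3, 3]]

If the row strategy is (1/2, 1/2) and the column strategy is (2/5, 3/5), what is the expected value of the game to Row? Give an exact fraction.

-33/10

Against (2/5, 3/5), each row's expected payoff is a: -36/5; b: 3/5.
Taking the (1/2, 1/2)-weighted average: (1/2)·(-36/5) + (1/2)·(3/5) = -33/10.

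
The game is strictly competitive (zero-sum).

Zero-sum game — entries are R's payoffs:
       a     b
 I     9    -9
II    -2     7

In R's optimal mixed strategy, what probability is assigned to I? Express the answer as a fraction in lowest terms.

Row minima are -9 and -2, so R's maximin is -2; column maxima are 9 and 7, so C's minimax is 7. These differ, so the equilibrium is in mixed strategies.
Let R play I with probability p. C is indifferent when 9p − 2(1−p) = −9p + 7(1−p), giving p = 1/3.

1/3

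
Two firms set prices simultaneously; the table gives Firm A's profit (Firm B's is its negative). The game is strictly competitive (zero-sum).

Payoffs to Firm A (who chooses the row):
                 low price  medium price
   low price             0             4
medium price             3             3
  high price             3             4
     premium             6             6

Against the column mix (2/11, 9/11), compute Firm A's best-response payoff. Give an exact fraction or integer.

6

low price: (0)·(2/11) + (4)·(9/11) = 36/11.
medium price: (3)·(2/11) + (3)·(9/11) = 3.
high price: (3)·(2/11) + (4)·(9/11) = 42/11.
premium: (6)·(2/11) + (6)·(9/11) = 6.
The best pure response is premium with expected payoff 6.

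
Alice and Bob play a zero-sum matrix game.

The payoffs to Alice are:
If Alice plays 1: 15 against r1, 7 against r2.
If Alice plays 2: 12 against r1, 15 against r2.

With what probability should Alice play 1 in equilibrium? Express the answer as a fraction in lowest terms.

3/11

Row minima are 7 and 12, so Alice's maximin is 12; column maxima are 15 and 15, so Bob's minimax is 15. These differ, so the equilibrium is in mixed strategies.
Let Alice play 1 with probability p. Bob is indifferent when 15p + 12(1−p) = 7p + 15(1−p), giving p = 3/11.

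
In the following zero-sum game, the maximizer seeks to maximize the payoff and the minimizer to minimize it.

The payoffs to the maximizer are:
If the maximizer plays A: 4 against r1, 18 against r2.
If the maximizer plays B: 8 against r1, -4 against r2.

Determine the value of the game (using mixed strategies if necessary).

80/13

Row minima are 4 and -4, so the maximizer's maximin is 4; column maxima are 8 and 18, so the minimizer's minimax is 8. These differ, so the equilibrium is in mixed strategies.
Let the maximizer play A with probability p. The minimizer is indifferent when 4p + 8(1−p) = 18p − 4(1−p), giving p = 6/13.
Let the minimizer play r1 with probability q. The maximizer is indifferent when 4q + 18(1−q) = 8q − 4(1−q), giving q = 11/13.
The value is 4·(11/13) + (18)·(2/13) = 80/13.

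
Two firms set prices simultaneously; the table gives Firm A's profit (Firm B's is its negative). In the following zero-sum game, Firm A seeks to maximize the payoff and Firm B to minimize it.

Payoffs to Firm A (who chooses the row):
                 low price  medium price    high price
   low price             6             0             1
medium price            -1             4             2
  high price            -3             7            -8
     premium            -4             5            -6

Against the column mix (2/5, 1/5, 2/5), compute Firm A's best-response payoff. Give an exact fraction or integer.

low price: (6)·(2/5) + (0)·(1/5) + (1)·(2/5) = 14/5.
medium price: (-1)·(2/5) + (4)·(1/5) + (2)·(2/5) = 6/5.
high price: (-3)·(2/5) + (7)·(1/5) + (-8)·(2/5) = -3.
premium: (-4)·(2/5) + (5)·(1/5) + (-6)·(2/5) = -3.
The best pure response is low price with expected payoff 14/5.

14/5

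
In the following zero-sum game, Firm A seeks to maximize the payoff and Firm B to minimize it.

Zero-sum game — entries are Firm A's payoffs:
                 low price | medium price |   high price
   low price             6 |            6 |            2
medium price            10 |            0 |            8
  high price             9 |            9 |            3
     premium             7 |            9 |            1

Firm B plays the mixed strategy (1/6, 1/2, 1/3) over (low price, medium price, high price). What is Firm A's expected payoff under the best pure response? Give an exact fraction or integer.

7

low price: (6)·(1/6) + (6)·(1/2) + (2)·(1/3) = 14/3.
medium price: (10)·(1/6) + (0)·(1/2) + (8)·(1/3) = 13/3.
high price: (9)·(1/6) + (9)·(1/2) + (3)·(1/3) = 7.
premium: (7)·(1/6) + (9)·(1/2) + (1)·(1/3) = 6.
The best pure response is high price with expected payoff 7.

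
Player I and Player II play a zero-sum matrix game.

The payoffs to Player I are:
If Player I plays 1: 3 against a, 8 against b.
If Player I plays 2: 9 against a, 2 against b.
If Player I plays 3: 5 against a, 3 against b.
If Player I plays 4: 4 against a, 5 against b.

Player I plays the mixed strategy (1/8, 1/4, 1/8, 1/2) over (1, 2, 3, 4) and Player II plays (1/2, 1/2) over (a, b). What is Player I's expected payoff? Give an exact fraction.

Against (1/2, 1/2), each row's expected payoff is 1: 11/2; 2: 11/2; 3: 4; 4: 9/2.
Taking the (1/8, 1/4, 1/8, 1/2)-weighted average: (1/8)·(11/2) + (1/4)·(11/2) + (1/8)·(4) + (1/2)·(9/2) = 77/16.

77/16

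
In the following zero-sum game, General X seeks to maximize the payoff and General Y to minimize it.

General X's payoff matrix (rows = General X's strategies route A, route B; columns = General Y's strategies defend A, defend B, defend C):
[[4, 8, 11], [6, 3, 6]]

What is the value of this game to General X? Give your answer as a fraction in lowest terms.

Column defend C is strictly dominated by defend B for General Y (it gives General X more in every row).
The remaining 2×2 game on (route A, route B) × (defend A, defend B) has no saddle point. Let General X play route A with probability p; indifference gives 4p + 6(1−p) = 8p + 3(1−p), so p = 3/7.
Similarly General Y's optimal q on defend A is 5/7, and the value is 4·(5/7) + (8)·(2/7) = 36/7.

36/7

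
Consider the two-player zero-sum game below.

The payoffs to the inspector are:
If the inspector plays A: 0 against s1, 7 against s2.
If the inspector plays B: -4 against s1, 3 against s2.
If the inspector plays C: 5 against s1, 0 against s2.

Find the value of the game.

Row B is strictly dominated by row A, so the inspector never plays it.
The remaining 2×2 game on (A, C) × (s1, s2) has no saddle point. Let the inspector play A with probability p; indifference gives 5(1−p) = 7p, so p = 5/12.
Similarly the inspectee's optimal q on s1 is 7/12, and the value is 0·(7/12) + (7)·(5/12) = 35/12.

35/12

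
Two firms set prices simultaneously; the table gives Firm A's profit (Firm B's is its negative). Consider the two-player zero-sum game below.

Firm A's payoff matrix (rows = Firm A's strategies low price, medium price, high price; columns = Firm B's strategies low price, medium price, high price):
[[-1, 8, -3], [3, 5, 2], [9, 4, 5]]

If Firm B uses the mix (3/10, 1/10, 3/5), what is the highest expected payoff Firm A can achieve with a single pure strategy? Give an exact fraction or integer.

low price: (-1)·(3/10) + (8)·(1/10) + (-3)·(3/5) = -13/10.
medium price: (3)·(3/10) + (5)·(1/10) + (2)·(3/5) = 13/5.
high price: (9)·(3/10) + (4)·(1/10) + (5)·(3/5) = 61/10.
The best pure response is high price with expected payoff 61/10.

61/10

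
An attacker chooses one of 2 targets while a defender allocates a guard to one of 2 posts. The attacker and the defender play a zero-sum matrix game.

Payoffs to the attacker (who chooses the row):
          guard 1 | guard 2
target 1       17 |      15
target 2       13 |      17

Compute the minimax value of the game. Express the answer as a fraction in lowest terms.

47/3

Row minima are 15 and 13, so the attacker's maximin is 15; column maxima are 17 and 17, so the defender's minimax is 17. These differ, so the equilibrium is in mixed strategies.
Let the attacker play target 1 with probability p. The defender is indifferent when 17p + 13(1−p) = 15p + 17(1−p), giving p = 2/3.
Let the defender play guard 1 with probability q. The attacker is indifferent when 17q + 15(1−q) = 13q + 17(1−q), giving q = 1/3.
The value is 17·(1/3) + (15)·(2/3) = 47/3.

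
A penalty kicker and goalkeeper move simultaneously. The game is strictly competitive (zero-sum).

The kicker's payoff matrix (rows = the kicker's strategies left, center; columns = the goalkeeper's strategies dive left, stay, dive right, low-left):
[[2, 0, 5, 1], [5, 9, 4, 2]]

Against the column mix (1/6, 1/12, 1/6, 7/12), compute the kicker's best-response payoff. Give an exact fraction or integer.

41/12

left: (2)·(1/6) + (0)·(1/12) + (5)·(1/6) + (1)·(7/12) = 7/4.
center: (5)·(1/6) + (9)·(1/12) + (4)·(1/6) + (2)·(7/12) = 41/12.
The best pure response is center with expected payoff 41/12.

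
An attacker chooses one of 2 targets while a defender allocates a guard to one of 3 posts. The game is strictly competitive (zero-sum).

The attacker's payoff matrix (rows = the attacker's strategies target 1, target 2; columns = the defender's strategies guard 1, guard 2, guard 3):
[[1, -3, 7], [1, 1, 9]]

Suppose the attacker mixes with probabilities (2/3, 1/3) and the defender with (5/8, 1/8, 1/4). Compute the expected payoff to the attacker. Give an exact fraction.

Against (5/8, 1/8, 1/4), each row's expected payoff is target 1: 2; target 2: 3.
Taking the (2/3, 1/3)-weighted average: (2/3)·(2) + (1/3)·(3) = 7/3.

7/3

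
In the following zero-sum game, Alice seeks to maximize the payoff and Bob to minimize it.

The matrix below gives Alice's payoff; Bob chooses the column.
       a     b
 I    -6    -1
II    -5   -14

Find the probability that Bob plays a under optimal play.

13/14

Row minima are -6 and -14, so Alice's maximin is -6; column maxima are -5 and -1, so Bob's minimax is -5. These differ, so the equilibrium is in mixed strategies.
Let Bob play a with probability q. Alice is indifferent when −6q − (1−q) = −5q − 14(1−q), giving q = 13/14.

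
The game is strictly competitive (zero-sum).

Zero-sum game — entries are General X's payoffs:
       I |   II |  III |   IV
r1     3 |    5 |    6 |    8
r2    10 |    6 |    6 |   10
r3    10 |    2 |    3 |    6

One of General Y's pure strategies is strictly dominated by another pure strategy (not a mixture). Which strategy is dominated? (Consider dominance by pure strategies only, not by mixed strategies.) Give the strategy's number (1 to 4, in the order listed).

General Y prefers columns that give General X less. Compare IV with II: 5 < 8, 6 < 10, 2 < 6.
So II strictly dominates IV for General Y; IV is strictly dominated.

4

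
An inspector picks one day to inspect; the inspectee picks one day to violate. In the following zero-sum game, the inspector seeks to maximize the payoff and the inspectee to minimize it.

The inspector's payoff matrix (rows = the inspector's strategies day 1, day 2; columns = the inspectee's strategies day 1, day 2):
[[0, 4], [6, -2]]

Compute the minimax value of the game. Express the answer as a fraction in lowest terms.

Row minima are 0 and -2, so the inspector's maximin is 0; column maxima are 6 and 4, so the inspectee's minimax is 4. These differ, so the equilibrium is in mixed strategies.
Let the inspector play day 1 with probability p. The inspectee is indifferent when 6(1−p) = 4p − 2(1−p), giving p = 2/3.
Let the inspectee play day 1 with probability q. The inspector is indifferent when 4(1−q) = 6q − 2(1−q), giving q = 1/2.
The value is 0·(1/2) + (4)·(1/2) = 2.

2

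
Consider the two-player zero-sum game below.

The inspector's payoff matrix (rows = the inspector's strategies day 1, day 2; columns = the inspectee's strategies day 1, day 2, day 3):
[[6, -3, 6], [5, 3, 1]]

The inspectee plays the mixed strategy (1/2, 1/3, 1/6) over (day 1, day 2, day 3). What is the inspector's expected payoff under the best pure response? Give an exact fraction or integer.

day 1: (6)·(1/2) + (-3)·(1/3) + (6)·(1/6) = 3.
day 2: (5)·(1/2) + (3)·(1/3) + (1)·(1/6) = 11/3.
The best pure response is day 2 with expected payoff 11/3.

11/3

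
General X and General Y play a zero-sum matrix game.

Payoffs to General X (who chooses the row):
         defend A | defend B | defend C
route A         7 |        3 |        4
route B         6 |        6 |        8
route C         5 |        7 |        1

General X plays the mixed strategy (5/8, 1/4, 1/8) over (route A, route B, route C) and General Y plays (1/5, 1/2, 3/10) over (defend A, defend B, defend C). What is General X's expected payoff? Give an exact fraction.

77/16

Against (1/5, 1/2, 3/10), each row's expected payoff is route A: 41/10; route B: 33/5; route C: 24/5.
Taking the (5/8, 1/4, 1/8)-weighted average: (5/8)·(41/10) + (1/4)·(33/5) + (1/8)·(24/5) = 77/16.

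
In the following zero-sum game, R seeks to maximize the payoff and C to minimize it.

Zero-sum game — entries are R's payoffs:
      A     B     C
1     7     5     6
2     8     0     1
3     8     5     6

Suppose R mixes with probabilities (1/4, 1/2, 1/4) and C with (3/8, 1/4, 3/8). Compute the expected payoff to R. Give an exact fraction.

Against (3/8, 1/4, 3/8), each row's expected payoff is 1: 49/8; 2: 27/8; 3: 13/2.
Taking the (1/4, 1/2, 1/4)-weighted average: (1/4)·(49/8) + (1/2)·(27/8) + (1/4)·(13/2) = 155/32.

155/32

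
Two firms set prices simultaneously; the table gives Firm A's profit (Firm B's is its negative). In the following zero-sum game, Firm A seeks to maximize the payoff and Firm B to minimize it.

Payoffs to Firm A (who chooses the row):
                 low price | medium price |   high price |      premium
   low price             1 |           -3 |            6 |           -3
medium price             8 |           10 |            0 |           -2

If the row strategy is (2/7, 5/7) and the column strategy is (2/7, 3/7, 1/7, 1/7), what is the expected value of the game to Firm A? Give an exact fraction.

Against (2/7, 3/7, 1/7, 1/7), each row's expected payoff is low price: -4/7; medium price: 44/7.
Taking the (2/7, 5/7)-weighted average: (2/7)·(-4/7) + (5/7)·(44/7) = 212/49.

212/49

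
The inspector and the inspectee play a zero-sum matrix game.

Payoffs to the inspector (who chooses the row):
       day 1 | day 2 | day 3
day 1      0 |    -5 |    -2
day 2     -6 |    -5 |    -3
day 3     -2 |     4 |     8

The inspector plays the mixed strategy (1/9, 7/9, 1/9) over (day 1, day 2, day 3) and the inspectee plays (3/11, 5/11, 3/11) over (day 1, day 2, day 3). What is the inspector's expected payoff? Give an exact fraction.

Against (3/11, 5/11, 3/11), each row's expected payoff is day 1: -31/11; day 2: -52/11; day 3: 38/11.
Taking the (1/9, 7/9, 1/9)-weighted average: (1/9)·(-31/11) + (7/9)·(-52/11) + (1/9)·(38/11) = -119/33.

-119/33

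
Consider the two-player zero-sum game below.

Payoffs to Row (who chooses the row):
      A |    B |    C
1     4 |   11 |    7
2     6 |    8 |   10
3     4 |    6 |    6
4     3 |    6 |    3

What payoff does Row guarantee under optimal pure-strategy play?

Row minima: 4, 6, 4, 3 → Row's maximin is 6.
Column maxima: 6, 11, 10 → Column's minimax is 6.
They coincide at (2, A), so the value is 6.

6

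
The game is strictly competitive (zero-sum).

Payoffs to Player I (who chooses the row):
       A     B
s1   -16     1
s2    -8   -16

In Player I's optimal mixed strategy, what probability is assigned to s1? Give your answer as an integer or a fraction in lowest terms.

8/25

Row minima are -16 and -16, so Player I's maximin is -16; column maxima are -8 and 1, so Player II's minimax is -8. These differ, so the equilibrium is in mixed strategies.
Let Player I play s1 with probability p. Player II is indifferent when −16p − 8(1−p) = p − 16(1−p), giving p = 8/25.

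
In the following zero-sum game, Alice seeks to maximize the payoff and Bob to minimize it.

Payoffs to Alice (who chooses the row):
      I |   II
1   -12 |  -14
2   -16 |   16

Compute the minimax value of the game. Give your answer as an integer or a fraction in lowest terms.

Row minima are -14 and -16, so Alice's maximin is -14; column maxima are -12 and 16, so Bob's minimax is -12. These differ, so the equilibrium is in mixed strategies.
Let Alice play 1 with probability p. Bob is indifferent when −12p − 16(1−p) = −14p + 16(1−p), giving p = 16/17.
Let Bob play I with probability q. Alice is indifferent when −12q − 14(1−q) = −16q + 16(1−q), giving q = 15/17.
The value is -12·(15/17) + (-14)·(2/17) = -208/17.

-208/17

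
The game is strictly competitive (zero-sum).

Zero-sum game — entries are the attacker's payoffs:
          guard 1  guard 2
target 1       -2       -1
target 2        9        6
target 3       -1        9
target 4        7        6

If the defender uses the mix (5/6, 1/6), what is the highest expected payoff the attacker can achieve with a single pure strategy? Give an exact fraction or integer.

target 1: (-2)·(5/6) + (-1)·(1/6) = -11/6.
target 2: (9)·(5/6) + (6)·(1/6) = 17/2.
target 3: (-1)·(5/6) + (9)·(1/6) = 2/3.
target 4: (7)·(5/6) + (6)·(1/6) = 41/6.
The best pure response is target 2 with expected payoff 17/2.

17/2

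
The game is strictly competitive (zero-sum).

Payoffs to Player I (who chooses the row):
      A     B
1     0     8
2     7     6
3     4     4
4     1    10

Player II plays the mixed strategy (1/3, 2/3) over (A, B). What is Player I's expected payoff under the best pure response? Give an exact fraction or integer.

7

1: (0)·(1/3) + (8)·(2/3) = 16/3.
2: (7)·(1/3) + (6)·(2/3) = 19/3.
3: (4)·(1/3) + (4)·(2/3) = 4.
4: (1)·(1/3) + (10)·(2/3) = 7.
The best pure response is 4 with expected payoff 7.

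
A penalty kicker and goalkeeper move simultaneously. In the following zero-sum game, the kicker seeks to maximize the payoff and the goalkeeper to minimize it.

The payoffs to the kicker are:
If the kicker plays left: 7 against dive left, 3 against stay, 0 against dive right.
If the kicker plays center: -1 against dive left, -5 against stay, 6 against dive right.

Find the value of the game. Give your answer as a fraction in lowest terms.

9/7

Column dive left is strictly dominated by stay for the goalkeeper (it gives the kicker more in every row).
The remaining 2×2 game on (left, center) × (stay, dive right) has no saddle point. Let the kicker play left with probability p; indifference gives 3p − 5(1−p) = 6(1−p), so p = 11/14.
Similarly the goalkeeper's optimal q on stay is 3/7, and the value is 3·(3/7) + (0)·(4/7) = 9/7.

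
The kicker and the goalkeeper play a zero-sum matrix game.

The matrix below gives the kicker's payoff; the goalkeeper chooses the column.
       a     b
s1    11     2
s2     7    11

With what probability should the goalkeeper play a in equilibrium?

Row minima are 2 and 7, so the kicker's maximin is 7; column maxima are 11 and 11, so the goalkeeper's minimax is 11. These differ, so the equilibrium is in mixed strategies.
Let the goalkeeper play a with probability q. The kicker is indifferent when 11q + 2(1−q) = 7q + 11(1−q), giving q = 9/13.

9/13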